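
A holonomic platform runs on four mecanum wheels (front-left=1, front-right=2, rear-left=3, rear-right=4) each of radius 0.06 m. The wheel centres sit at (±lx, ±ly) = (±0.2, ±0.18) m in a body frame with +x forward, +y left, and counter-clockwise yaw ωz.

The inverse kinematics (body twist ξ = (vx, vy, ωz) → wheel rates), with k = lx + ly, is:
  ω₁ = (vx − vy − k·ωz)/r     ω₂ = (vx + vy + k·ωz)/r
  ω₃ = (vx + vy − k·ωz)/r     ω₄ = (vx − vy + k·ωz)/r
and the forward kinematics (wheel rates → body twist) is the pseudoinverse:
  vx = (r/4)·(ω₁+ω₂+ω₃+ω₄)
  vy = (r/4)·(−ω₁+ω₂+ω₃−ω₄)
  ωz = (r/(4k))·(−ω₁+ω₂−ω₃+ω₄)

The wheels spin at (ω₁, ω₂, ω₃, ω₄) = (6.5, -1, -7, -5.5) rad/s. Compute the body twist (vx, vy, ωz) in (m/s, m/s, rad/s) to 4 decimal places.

k = lx + ly = 0.2 + 0.18 = 0.3800
ω₁+ω₂+ω₃+ω₄ = -7.0000  →  vx = (0.06/4)·-7.0000 = -0.1050
−ω₁+ω₂+ω₃−ω₄ = -9.0000  →  vy = (0.06/4)·-9.0000 = -0.1350
−ω₁+ω₂−ω₃+ω₄ = -6.0000  →  ωz = (0.06/1.5200)·-6.0000 = -0.2368

(-0.1050, -0.1350, -0.2368)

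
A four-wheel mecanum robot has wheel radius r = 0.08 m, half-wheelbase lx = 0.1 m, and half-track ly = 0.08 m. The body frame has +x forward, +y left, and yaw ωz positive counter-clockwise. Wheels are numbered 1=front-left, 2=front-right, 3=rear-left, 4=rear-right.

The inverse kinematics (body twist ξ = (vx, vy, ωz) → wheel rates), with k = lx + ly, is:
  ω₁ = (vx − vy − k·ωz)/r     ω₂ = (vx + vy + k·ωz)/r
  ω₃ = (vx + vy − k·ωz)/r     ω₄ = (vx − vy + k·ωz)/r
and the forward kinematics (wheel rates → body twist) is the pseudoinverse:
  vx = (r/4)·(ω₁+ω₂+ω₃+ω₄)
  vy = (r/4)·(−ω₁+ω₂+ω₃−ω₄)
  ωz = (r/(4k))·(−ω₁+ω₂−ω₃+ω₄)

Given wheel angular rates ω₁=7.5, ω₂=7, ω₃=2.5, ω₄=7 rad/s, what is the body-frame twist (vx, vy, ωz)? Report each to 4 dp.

(0.4800, -0.1000, 0.4444)

k = lx + ly = 0.1 + 0.08 = 0.1800
ω₁+ω₂+ω₃+ω₄ = 24.0000  →  vx = (0.08/4)·24.0000 = 0.4800
−ω₁+ω₂+ω₃−ω₄ = -5.0000  →  vy = (0.08/4)·-5.0000 = -0.1000
−ω₁+ω₂−ω₃+ω₄ = 4.0000  →  ωz = (0.08/0.7200)·4.0000 = 0.4444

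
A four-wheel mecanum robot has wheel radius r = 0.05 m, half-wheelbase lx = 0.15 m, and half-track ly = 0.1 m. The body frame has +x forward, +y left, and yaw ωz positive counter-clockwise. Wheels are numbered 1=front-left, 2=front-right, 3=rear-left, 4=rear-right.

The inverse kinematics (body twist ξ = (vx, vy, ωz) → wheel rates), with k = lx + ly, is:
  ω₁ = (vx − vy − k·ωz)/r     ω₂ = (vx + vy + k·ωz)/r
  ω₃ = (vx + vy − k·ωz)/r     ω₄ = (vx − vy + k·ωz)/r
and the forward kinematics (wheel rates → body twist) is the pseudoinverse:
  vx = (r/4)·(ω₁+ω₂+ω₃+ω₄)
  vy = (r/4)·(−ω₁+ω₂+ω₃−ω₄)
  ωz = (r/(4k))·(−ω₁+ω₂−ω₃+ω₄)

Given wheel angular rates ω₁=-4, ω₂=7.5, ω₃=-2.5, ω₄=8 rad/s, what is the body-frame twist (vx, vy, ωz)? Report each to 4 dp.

(0.1125, 0.0125, 1.1000)

k = lx + ly = 0.15 + 0.1 = 0.2500
ω₁+ω₂+ω₃+ω₄ = 9.0000  →  vx = (0.05/4)·9.0000 = 0.1125
−ω₁+ω₂+ω₃−ω₄ = 1.0000  →  vy = (0.05/4)·1.0000 = 0.0125
−ω₁+ω₂−ω₃+ω₄ = 22.0000  →  ωz = (0.05/1.0000)·22.0000 = 1.1000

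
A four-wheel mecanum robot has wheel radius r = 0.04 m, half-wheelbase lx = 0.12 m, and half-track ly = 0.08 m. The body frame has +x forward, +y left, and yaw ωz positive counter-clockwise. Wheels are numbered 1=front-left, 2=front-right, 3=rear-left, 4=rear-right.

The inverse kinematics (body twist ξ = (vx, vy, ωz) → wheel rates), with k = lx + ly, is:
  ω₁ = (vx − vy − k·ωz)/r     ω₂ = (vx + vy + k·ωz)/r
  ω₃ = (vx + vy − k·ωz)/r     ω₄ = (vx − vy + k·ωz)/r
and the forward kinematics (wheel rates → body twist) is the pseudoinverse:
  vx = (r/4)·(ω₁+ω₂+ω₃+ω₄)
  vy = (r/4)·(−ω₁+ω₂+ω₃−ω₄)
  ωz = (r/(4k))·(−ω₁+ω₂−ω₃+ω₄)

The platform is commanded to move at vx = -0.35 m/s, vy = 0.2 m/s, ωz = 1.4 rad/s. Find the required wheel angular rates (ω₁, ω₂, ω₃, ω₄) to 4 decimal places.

k = lx + ly = 0.12 + 0.08 = 0.2000;  k·ωz = 0.2000·1.4 = 0.2800
ω₁ (FL) = (vx − vy − k·ωz)/r = -0.8300/0.04 = -20.7500
ω₂ (FR) = (vx + vy + k·ωz)/r = 0.1300/0.04 = 3.2500
ω₃ (RL) = (vx + vy − k·ωz)/r = -0.4300/0.04 = -10.7500
ω₄ (RR) = (vx − vy + k·ωz)/r = -0.2700/0.04 = -6.7500

(-20.7500, 3.2500, -10.7500, -6.7500)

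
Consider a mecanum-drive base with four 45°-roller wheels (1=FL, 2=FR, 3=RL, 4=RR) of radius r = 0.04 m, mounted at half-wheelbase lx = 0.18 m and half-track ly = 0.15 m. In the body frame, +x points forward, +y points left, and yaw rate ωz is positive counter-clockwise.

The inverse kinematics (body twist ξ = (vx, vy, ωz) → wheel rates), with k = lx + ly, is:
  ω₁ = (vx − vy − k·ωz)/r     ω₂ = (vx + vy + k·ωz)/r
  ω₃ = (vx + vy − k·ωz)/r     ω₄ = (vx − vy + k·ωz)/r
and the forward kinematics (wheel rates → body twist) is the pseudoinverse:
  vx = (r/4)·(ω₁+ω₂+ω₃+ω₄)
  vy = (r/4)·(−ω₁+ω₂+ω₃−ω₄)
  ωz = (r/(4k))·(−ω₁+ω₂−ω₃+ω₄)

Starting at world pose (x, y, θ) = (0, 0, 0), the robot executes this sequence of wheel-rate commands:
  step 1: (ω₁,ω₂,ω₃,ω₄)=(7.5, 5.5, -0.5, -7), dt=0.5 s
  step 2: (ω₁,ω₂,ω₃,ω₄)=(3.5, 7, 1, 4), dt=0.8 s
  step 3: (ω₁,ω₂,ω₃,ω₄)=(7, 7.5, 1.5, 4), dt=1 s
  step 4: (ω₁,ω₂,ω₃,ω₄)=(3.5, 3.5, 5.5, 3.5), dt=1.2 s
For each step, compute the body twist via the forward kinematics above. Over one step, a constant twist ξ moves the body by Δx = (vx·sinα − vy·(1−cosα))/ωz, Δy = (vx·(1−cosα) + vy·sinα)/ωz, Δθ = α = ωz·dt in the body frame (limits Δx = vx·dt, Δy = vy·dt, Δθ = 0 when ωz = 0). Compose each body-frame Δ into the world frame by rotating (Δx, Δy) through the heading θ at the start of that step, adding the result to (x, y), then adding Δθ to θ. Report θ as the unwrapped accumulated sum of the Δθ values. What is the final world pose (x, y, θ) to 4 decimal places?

(0.5429, 0.0533, 0.0470)

step 1: ξ=(vx,vy,ωz)=(0.0550, 0.0450, -0.2576), dt=0.5 → body Δ=(0.0289, 0.0207, -0.1288) → world pose (0.0289, 0.0207, -0.1288)
step 2: ξ=(vx,vy,ωz)=(0.1550, 0.0050, 0.1970), dt=0.8 → body Δ=(0.1232, 0.0137, 0.1576) → world pose (0.1528, 0.0185, 0.0288)
step 3: ξ=(vx,vy,ωz)=(0.2000, -0.0200, 0.0909), dt=1.0 → body Δ=(0.2006, -0.0109, 0.0909) → world pose (0.3537, 0.0134, 0.1197)
step 4: ξ=(vx,vy,ωz)=(0.1600, 0.0200, -0.0606), dt=1.2 → body Δ=(0.1927, 0.0170, -0.0727) → world pose (0.5429, 0.0533, 0.0470)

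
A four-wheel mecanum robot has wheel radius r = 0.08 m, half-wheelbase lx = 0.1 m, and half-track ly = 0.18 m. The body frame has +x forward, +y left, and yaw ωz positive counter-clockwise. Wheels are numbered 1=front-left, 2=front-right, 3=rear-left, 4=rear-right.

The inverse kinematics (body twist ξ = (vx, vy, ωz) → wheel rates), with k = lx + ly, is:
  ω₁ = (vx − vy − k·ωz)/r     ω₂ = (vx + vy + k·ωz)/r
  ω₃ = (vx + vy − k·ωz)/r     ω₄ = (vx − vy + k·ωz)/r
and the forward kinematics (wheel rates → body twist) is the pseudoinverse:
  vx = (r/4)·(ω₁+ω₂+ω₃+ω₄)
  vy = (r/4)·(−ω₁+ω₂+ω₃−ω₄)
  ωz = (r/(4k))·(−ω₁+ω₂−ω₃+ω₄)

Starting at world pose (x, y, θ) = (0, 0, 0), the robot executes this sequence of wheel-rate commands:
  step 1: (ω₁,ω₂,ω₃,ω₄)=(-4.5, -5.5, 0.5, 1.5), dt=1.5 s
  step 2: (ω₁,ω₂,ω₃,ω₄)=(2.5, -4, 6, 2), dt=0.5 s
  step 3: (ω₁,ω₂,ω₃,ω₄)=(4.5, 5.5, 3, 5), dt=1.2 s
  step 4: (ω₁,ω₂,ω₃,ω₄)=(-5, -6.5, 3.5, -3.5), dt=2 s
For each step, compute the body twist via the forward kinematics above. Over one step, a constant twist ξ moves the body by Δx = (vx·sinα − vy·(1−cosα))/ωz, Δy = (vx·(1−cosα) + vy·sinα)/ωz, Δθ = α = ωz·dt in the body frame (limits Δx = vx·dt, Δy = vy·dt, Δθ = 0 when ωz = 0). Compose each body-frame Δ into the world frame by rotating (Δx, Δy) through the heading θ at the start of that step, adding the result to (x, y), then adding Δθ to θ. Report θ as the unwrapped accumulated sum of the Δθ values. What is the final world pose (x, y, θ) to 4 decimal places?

step 1: ξ=(vx,vy,ωz)=(-0.1600, -0.0400, 0.0000), dt=1.5 → body Δ=(-0.2400, -0.0600, 0.0000) → world pose (-0.2400, -0.0600, 0.0000)
step 2: ξ=(vx,vy,ωz)=(0.1300, -0.0500, -0.7500), dt=0.5 → body Δ=(0.0589, -0.0365, -0.3750) → world pose (-0.1811, -0.0965, -0.3750)
step 3: ξ=(vx,vy,ωz)=(0.3600, -0.0200, 0.2143), dt=1.2 → body Δ=(0.4303, 0.0315, 0.2571) → world pose (0.2308, -0.2248, -0.1179)
step 4: ξ=(vx,vy,ωz)=(-0.2300, 0.1100, -0.6071), dt=2.0 → body Δ=(-0.2371, 0.4164, -1.2143) → world pose (0.0444, 0.2166, -1.3321)

(0.0444, 0.2166, -1.3321)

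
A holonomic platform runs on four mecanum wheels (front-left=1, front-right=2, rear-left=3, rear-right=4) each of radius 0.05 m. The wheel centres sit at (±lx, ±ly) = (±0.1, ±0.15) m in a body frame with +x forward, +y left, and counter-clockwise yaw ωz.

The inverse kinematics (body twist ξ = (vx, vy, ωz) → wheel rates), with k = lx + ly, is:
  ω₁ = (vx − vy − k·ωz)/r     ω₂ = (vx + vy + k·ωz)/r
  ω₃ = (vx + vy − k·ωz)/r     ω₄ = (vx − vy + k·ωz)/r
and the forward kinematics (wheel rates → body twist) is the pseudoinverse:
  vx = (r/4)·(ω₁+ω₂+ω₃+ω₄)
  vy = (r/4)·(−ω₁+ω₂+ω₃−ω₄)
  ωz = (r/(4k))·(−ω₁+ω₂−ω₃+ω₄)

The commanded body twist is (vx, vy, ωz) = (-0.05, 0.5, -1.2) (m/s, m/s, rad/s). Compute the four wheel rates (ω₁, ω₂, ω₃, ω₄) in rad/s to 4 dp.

(-5.0000, 3.0000, 15.0000, -17.0000)

k = lx + ly = 0.1 + 0.15 = 0.2500;  k·ωz = 0.2500·-1.2 = -0.3000
ω₁ (FL) = (vx − vy − k·ωz)/r = -0.2500/0.05 = -5.0000
ω₂ (FR) = (vx + vy + k·ωz)/r = 0.1500/0.05 = 3.0000
ω₃ (RL) = (vx + vy − k·ωz)/r = 0.7500/0.05 = 15.0000
ω₄ (RR) = (vx − vy + k·ωz)/r = -0.8500/0.05 = -17.0000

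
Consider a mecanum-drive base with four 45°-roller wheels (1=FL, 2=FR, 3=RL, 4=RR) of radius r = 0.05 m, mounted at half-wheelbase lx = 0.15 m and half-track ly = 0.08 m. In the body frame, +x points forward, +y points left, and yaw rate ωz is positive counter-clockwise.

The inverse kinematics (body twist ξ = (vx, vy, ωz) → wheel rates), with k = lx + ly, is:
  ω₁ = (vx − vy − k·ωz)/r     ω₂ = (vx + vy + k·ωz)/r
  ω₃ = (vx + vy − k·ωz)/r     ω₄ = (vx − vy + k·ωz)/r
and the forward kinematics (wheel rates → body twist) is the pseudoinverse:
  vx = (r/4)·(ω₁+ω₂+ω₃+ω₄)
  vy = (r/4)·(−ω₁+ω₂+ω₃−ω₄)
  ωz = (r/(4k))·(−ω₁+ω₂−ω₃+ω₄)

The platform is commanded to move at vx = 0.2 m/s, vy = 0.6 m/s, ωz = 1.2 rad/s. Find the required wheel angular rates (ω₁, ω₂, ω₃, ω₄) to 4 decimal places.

(-13.5200, 21.5200, 10.4800, -2.4800)

k = lx + ly = 0.15 + 0.08 = 0.2300;  k·ωz = 0.2300·1.2 = 0.2760
ω₁ (FL) = (vx − vy − k·ωz)/r = -0.6760/0.05 = -13.5200
ω₂ (FR) = (vx + vy + k·ωz)/r = 1.0760/0.05 = 21.5200
ω₃ (RL) = (vx + vy − k·ωz)/r = 0.5240/0.05 = 10.4800
ω₄ (RR) = (vx − vy + k·ωz)/r = -0.1240/0.05 = -2.4800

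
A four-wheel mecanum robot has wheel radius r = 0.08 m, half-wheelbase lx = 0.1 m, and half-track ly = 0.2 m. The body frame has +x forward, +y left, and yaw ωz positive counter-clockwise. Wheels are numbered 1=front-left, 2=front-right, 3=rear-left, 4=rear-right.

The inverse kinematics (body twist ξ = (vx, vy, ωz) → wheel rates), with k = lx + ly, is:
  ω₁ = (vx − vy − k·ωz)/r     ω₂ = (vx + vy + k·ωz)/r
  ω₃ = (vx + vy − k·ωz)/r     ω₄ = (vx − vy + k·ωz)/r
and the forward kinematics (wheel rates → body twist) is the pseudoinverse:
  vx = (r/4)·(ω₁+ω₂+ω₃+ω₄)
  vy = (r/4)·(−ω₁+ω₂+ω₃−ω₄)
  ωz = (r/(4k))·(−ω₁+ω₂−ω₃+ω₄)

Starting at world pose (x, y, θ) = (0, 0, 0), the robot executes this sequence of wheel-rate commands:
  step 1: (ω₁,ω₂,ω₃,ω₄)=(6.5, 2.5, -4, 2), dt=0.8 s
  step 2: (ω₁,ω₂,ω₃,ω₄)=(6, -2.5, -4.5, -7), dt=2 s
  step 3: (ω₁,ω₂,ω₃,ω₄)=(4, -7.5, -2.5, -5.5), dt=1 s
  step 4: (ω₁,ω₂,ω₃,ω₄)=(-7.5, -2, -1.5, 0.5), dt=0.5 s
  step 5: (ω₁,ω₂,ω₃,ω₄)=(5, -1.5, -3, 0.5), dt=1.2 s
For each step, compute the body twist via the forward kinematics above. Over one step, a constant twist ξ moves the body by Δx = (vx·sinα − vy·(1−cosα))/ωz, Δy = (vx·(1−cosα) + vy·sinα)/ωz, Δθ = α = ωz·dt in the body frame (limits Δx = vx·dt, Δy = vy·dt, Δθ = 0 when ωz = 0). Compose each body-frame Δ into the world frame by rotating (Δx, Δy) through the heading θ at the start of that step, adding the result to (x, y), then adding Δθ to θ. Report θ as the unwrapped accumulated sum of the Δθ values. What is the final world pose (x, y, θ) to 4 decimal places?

(-0.4607, 0.2819, -2.3167)

step 1: ξ=(vx,vy,ωz)=(0.1400, -0.2000, 0.1333), dt=0.8 → body Δ=(0.1203, -0.1537, 0.1067) → world pose (0.1203, -0.1537, 0.1067)
step 2: ξ=(vx,vy,ωz)=(-0.1600, -0.1200, -0.7333), dt=2.0 → body Δ=(-0.3636, 0.0328, -1.4667) → world pose (-0.2447, -0.1599, -1.3600)
step 3: ξ=(vx,vy,ωz)=(-0.2300, -0.1700, -0.9667), dt=1.0 → body Δ=(-0.2718, -0.0420, -0.9667) → world pose (-0.3426, 0.0971, -2.3267)
step 4: ξ=(vx,vy,ωz)=(-0.2100, 0.0700, 0.5000), dt=0.5 → body Δ=(-0.1083, 0.0216, 0.2500) → world pose (-0.2527, 0.1611, -2.0767)
step 5: ξ=(vx,vy,ωz)=(0.0200, -0.2000, -0.2000), dt=1.2 → body Δ=(-0.0049, -0.2406, -0.2400) → world pose (-0.4607, 0.2819, -2.3167)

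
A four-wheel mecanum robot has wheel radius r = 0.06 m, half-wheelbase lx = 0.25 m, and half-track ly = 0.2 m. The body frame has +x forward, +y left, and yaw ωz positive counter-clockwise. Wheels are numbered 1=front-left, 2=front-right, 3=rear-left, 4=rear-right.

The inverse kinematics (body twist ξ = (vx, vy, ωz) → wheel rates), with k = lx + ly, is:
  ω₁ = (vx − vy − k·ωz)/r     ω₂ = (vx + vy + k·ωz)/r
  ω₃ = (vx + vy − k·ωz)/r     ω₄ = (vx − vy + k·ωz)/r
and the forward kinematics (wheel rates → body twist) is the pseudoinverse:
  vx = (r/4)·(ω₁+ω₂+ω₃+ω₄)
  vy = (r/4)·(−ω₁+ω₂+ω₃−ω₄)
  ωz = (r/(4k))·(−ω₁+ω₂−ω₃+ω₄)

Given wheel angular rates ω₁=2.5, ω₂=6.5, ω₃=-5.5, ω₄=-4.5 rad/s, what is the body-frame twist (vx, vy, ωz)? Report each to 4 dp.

(-0.0150, 0.0450, 0.1667)

k = lx + ly = 0.25 + 0.2 = 0.4500
ω₁+ω₂+ω₃+ω₄ = -1.0000  →  vx = (0.06/4)·-1.0000 = -0.0150
−ω₁+ω₂+ω₃−ω₄ = 3.0000  →  vy = (0.06/4)·3.0000 = 0.0450
−ω₁+ω₂−ω₃+ω₄ = 5.0000  →  ωz = (0.06/1.8000)·5.0000 = 0.1667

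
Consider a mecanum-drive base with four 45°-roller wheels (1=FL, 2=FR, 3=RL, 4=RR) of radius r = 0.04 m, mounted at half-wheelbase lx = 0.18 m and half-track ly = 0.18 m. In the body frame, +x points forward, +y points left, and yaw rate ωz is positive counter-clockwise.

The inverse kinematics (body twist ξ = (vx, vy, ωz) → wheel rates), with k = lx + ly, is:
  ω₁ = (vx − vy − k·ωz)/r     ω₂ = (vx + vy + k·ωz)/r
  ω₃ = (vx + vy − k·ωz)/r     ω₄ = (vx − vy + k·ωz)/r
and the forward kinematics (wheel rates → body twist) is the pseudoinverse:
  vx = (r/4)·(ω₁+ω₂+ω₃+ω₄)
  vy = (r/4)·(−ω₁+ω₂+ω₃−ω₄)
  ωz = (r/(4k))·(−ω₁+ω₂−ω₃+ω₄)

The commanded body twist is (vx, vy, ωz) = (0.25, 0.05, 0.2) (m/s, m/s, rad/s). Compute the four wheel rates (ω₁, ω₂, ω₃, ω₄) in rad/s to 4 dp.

(3.2000, 9.3000, 5.7000, 6.8000)

k = lx + ly = 0.18 + 0.18 = 0.3600;  k·ωz = 0.3600·0.2 = 0.0720
ω₁ (FL) = (vx − vy − k·ωz)/r = 0.1280/0.04 = 3.2000
ω₂ (FR) = (vx + vy + k·ωz)/r = 0.3720/0.04 = 9.3000
ω₃ (RL) = (vx + vy − k·ωz)/r = 0.2280/0.04 = 5.7000
ω₄ (RR) = (vx − vy + k·ωz)/r = 0.2720/0.04 = 6.8000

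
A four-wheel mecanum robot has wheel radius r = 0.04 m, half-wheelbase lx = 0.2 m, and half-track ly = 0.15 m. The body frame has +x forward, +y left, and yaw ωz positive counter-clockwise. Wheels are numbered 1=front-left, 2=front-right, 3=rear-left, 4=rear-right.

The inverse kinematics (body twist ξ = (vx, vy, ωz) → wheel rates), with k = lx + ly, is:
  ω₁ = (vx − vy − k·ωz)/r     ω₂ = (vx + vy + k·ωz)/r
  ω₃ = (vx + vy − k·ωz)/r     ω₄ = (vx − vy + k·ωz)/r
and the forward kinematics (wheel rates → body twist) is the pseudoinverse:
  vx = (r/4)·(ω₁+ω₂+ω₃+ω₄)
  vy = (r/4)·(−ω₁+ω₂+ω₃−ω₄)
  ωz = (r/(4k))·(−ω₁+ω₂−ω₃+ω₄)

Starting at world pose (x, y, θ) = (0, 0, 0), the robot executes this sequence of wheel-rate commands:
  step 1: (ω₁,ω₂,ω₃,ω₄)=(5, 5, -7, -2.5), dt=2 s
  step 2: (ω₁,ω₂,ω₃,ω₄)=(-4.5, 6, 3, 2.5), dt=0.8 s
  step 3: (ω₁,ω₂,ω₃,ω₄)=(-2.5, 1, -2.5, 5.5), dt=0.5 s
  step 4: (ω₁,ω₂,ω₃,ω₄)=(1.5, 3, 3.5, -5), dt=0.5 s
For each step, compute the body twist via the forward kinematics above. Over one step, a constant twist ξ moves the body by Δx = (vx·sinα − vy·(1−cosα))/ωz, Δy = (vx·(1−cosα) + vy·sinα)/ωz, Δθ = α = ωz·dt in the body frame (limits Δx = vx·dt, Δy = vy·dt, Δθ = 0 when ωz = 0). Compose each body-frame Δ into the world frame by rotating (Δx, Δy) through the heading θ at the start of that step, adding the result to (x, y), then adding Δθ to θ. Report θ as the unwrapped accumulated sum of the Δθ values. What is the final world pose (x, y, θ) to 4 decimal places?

step 1: ξ=(vx,vy,ωz)=(0.0050, -0.0450, 0.1286), dt=2.0 → body Δ=(0.0214, -0.0877, 0.2571) → world pose (0.0214, -0.0877, 0.2571)
step 2: ξ=(vx,vy,ωz)=(0.0700, 0.1100, 0.2857), dt=0.8 → body Δ=(0.0455, 0.0936, 0.2286) → world pose (0.0416, 0.0144, 0.4857)
step 3: ξ=(vx,vy,ωz)=(0.0150, -0.0450, 0.3286), dt=0.5 → body Δ=(0.0093, -0.0218, 0.1643) → world pose (0.0600, -0.0005, 0.6500)
step 4: ξ=(vx,vy,ωz)=(0.0300, 0.1000, -0.2000), dt=0.5 → body Δ=(0.0175, 0.0492, -0.1000) → world pose (0.0442, 0.0492, 0.5500)

(0.0442, 0.0492, 0.5500)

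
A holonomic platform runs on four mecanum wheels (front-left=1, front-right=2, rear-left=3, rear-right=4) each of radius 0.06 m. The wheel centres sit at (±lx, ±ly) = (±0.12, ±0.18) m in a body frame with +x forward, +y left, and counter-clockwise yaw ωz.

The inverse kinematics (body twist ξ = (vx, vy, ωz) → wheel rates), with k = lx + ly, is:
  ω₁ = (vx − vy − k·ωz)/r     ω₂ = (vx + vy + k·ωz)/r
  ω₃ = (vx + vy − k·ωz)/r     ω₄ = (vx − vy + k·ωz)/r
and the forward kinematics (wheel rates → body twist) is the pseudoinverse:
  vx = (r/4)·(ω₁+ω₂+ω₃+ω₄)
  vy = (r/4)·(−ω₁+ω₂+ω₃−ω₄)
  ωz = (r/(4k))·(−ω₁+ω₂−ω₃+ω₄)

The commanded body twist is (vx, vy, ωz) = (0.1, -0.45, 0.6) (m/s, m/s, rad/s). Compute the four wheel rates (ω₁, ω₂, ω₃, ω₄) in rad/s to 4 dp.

(6.1667, -2.8333, -8.8333, 12.1667)

k = lx + ly = 0.12 + 0.18 = 0.3000;  k·ωz = 0.3000·0.6 = 0.1800
ω₁ (FL) = (vx − vy − k·ωz)/r = 0.3700/0.06 = 6.1667
ω₂ (FR) = (vx + vy + k·ωz)/r = -0.1700/0.06 = -2.8333
ω₃ (RL) = (vx + vy − k·ωz)/r = -0.5300/0.06 = -8.8333
ω₄ (RR) = (vx − vy + k·ωz)/r = 0.7300/0.06 = 12.1667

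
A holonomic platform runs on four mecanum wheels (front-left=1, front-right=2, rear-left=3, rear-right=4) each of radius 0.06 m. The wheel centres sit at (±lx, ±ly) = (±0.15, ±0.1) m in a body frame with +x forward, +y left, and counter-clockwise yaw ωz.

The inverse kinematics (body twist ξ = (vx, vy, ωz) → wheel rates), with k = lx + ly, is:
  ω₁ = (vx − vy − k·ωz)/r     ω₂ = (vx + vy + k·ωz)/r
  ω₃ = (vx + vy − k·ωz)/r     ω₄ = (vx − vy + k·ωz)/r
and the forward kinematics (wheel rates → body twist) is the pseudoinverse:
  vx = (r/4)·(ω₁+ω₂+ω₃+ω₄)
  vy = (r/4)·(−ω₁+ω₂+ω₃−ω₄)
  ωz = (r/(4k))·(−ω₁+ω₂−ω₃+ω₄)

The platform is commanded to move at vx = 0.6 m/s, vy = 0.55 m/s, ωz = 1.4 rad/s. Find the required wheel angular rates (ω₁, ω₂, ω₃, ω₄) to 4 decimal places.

(-5.0000, 25.0000, 13.3333, 6.6667)

k = lx + ly = 0.15 + 0.1 = 0.2500;  k·ωz = 0.2500·1.4 = 0.3500
ω₁ (FL) = (vx − vy − k·ωz)/r = -0.3000/0.06 = -5.0000
ω₂ (FR) = (vx + vy + k·ωz)/r = 1.5000/0.06 = 25.0000
ω₃ (RL) = (vx + vy − k·ωz)/r = 0.8000/0.06 = 13.3333
ω₄ (RR) = (vx − vy + k·ωz)/r = 0.4000/0.06 = 6.6667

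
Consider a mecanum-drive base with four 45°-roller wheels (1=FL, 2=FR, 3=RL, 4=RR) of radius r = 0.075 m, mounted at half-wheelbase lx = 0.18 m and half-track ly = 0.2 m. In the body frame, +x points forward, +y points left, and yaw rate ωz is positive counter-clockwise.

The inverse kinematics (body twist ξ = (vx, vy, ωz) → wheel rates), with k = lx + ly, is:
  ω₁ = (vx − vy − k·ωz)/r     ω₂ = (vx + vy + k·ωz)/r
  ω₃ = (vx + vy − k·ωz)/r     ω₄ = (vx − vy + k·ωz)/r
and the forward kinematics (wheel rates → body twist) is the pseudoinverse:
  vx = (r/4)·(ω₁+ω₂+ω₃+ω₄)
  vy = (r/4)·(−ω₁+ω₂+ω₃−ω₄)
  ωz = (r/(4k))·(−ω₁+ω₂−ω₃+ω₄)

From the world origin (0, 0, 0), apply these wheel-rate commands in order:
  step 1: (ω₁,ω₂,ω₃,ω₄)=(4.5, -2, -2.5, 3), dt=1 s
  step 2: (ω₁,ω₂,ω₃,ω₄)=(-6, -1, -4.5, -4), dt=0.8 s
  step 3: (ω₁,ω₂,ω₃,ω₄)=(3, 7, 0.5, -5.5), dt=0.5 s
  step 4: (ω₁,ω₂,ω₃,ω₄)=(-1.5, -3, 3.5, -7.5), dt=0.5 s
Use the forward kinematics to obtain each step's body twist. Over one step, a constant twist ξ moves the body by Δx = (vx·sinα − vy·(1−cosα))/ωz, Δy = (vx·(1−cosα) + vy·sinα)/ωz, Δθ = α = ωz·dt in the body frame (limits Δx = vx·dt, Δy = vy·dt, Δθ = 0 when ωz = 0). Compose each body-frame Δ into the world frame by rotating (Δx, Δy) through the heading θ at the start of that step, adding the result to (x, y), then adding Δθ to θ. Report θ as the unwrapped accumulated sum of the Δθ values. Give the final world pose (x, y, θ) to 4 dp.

step 1: ξ=(vx,vy,ωz)=(0.0562, -0.2250, -0.0493), dt=1.0 → body Δ=(0.0507, -0.2263, -0.0493) → world pose (0.0507, -0.2263, -0.0493)
step 2: ξ=(vx,vy,ωz)=(-0.2906, 0.0844, 0.2714), dt=0.8 → body Δ=(-0.2380, 0.0418, 0.2171) → world pose (-0.1849, -0.1728, 0.1678)
step 3: ξ=(vx,vy,ωz)=(0.0938, 0.1875, -0.0987), dt=0.5 → body Δ=(0.0492, 0.0926, -0.0493) → world pose (-0.1519, -0.0733, 0.1184)
step 4: ξ=(vx,vy,ωz)=(-0.1594, 0.1781, -0.6168), dt=0.5 → body Δ=(-0.0648, 0.0998, -0.3084) → world pose (-0.2281, 0.0182, -0.1900)

(-0.2281, 0.0182, -0.1900)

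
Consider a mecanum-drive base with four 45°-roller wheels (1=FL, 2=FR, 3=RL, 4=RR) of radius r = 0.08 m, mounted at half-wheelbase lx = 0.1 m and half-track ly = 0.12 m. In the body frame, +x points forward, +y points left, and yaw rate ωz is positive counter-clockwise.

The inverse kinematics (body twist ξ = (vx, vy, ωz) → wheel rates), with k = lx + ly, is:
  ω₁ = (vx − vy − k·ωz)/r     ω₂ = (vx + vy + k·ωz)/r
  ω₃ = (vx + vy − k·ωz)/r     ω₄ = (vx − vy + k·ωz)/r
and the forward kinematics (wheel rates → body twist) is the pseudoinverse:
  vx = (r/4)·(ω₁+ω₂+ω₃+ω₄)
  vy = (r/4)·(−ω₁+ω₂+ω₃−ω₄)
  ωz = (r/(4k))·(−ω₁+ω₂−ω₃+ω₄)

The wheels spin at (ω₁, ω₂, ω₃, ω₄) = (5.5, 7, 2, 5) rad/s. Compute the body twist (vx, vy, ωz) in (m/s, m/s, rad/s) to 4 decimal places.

k = lx + ly = 0.1 + 0.12 = 0.2200
ω₁+ω₂+ω₃+ω₄ = 19.5000  →  vx = (0.08/4)·19.5000 = 0.3900
−ω₁+ω₂+ω₃−ω₄ = -1.5000  →  vy = (0.08/4)·-1.5000 = -0.0300
−ω₁+ω₂−ω₃+ω₄ = 4.5000  →  ωz = (0.08/0.8800)·4.5000 = 0.4091

(0.3900, -0.0300, 0.4091)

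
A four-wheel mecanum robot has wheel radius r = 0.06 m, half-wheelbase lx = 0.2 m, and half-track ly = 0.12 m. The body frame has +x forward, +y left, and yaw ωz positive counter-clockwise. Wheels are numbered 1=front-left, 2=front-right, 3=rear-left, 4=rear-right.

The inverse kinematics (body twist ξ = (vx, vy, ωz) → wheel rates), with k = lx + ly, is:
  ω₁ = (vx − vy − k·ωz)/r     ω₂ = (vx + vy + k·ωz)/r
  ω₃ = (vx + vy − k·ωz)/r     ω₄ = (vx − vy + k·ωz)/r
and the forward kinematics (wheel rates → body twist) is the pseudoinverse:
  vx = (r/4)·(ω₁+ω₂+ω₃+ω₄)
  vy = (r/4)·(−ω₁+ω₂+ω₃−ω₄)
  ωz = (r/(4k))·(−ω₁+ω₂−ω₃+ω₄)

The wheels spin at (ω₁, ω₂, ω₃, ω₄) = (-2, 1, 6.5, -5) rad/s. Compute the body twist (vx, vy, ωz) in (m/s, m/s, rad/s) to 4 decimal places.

k = lx + ly = 0.2 + 0.12 = 0.3200
ω₁+ω₂+ω₃+ω₄ = 0.5000  →  vx = (0.06/4)·0.5000 = 0.0075
−ω₁+ω₂+ω₃−ω₄ = 14.5000  →  vy = (0.06/4)·14.5000 = 0.2175
−ω₁+ω₂−ω₃+ω₄ = -8.5000  →  ωz = (0.06/1.2800)·-8.5000 = -0.3984

(0.0075, 0.2175, -0.3984)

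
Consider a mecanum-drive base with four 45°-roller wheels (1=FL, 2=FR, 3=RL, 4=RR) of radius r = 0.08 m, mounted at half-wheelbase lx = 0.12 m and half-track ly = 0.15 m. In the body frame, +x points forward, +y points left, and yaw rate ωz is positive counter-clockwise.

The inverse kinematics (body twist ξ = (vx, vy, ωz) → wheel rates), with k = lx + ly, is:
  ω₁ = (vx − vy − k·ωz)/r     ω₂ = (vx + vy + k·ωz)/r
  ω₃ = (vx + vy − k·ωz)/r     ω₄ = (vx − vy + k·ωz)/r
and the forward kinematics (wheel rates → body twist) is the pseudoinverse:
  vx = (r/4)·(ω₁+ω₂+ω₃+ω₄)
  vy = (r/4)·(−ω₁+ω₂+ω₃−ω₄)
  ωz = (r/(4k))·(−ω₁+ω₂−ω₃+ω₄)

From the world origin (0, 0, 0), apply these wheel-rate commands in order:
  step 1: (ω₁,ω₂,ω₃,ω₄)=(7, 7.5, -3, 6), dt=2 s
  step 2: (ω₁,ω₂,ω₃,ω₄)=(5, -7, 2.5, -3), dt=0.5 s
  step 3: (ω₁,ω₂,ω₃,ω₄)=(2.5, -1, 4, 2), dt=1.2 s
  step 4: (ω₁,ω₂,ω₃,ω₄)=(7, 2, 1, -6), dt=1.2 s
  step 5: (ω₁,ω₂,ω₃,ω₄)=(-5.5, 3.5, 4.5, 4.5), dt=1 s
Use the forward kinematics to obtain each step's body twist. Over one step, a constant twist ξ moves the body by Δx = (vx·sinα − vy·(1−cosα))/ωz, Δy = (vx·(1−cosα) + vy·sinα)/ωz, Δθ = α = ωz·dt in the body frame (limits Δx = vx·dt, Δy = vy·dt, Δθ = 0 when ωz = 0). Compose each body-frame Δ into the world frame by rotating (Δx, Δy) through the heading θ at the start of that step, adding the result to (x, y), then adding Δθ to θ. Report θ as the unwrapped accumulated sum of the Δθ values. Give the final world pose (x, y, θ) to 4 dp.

(1.2127, 0.3003, -0.1296)

step 1: ξ=(vx,vy,ωz)=(0.3500, -0.1700, 0.7037), dt=2.0 → body Δ=(0.6930, 0.1781, 1.4074) → world pose (0.6930, 0.1781, 1.4074)
step 2: ξ=(vx,vy,ωz)=(-0.0500, -0.1300, -1.2963), dt=0.5 → body Δ=(-0.0436, -0.0527, -0.6481) → world pose (0.7380, 0.1265, 0.7593)
step 3: ξ=(vx,vy,ωz)=(0.1500, -0.0300, -0.4074), dt=1.2 → body Δ=(0.1643, -0.0777, -0.4889) → world pose (0.9106, 0.1832, 0.2704)
step 4: ξ=(vx,vy,ωz)=(0.0800, 0.0400, -0.8889), dt=1.2 → body Δ=(0.1021, -0.0071, -1.0667) → world pose (1.0109, 0.2036, -0.7963)
step 5: ξ=(vx,vy,ωz)=(0.1400, 0.1800, 0.6667), dt=1.0 → body Δ=(0.0720, 0.2119, 0.6667) → world pose (1.2127, 0.3003, -0.1296)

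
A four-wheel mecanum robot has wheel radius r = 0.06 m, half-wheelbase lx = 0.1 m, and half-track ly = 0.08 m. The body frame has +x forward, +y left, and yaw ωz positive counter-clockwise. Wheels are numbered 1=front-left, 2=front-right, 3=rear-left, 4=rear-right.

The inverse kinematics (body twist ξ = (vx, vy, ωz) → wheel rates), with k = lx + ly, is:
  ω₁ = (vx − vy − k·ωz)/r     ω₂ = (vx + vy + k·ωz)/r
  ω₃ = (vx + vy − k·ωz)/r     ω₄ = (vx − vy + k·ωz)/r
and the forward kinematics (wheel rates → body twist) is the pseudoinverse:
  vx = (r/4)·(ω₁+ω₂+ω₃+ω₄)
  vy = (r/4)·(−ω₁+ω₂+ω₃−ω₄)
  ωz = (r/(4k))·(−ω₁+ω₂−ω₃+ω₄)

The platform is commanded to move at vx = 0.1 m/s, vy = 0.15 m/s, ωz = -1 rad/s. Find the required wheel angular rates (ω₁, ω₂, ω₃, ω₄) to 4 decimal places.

(2.1667, 1.1667, 7.1667, -3.8333)

k = lx + ly = 0.1 + 0.08 = 0.1800;  k·ωz = 0.1800·-1 = -0.1800
ω₁ (FL) = (vx − vy − k·ωz)/r = 0.1300/0.06 = 2.1667
ω₂ (FR) = (vx + vy + k·ωz)/r = 0.0700/0.06 = 1.1667
ω₃ (RL) = (vx + vy − k·ωz)/r = 0.4300/0.06 = 7.1667
ω₄ (RR) = (vx − vy + k·ωz)/r = -0.2300/0.06 = -3.8333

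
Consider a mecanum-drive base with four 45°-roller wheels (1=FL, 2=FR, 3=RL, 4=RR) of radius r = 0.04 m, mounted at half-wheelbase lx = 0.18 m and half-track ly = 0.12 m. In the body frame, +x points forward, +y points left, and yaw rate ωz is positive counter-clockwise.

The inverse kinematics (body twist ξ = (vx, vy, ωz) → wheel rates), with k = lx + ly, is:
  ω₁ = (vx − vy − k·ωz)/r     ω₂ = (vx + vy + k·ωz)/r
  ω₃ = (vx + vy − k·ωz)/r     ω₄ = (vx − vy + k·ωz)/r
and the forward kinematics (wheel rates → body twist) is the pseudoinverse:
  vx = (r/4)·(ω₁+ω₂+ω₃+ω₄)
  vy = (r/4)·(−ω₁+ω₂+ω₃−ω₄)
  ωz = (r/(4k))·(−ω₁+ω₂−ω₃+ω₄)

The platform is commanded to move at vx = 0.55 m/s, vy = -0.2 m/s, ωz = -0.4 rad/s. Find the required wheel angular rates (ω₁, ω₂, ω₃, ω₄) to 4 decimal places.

(21.7500, 5.7500, 11.7500, 15.7500)

k = lx + ly = 0.18 + 0.12 = 0.3000;  k·ωz = 0.3000·-0.4 = -0.1200
ω₁ (FL) = (vx − vy − k·ωz)/r = 0.8700/0.04 = 21.7500
ω₂ (FR) = (vx + vy + k·ωz)/r = 0.2300/0.04 = 5.7500
ω₃ (RL) = (vx + vy − k·ωz)/r = 0.4700/0.04 = 11.7500
ω₄ (RR) = (vx − vy + k·ωz)/r = 0.6300/0.04 = 15.7500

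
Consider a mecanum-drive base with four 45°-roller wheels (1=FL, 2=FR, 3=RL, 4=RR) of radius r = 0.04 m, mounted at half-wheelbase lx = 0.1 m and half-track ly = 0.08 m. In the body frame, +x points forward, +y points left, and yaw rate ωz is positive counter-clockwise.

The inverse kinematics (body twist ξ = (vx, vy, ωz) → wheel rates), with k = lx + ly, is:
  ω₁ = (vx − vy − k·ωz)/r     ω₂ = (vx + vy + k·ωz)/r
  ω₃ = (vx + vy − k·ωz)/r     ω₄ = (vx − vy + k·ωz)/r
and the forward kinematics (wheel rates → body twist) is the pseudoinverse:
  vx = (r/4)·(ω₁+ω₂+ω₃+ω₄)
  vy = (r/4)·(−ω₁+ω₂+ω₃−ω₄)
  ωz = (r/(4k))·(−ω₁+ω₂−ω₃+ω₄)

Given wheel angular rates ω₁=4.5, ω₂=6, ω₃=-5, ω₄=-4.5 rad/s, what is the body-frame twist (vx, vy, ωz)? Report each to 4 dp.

k = lx + ly = 0.1 + 0.08 = 0.1800
ω₁+ω₂+ω₃+ω₄ = 1.0000  →  vx = (0.04/4)·1.0000 = 0.0100
−ω₁+ω₂+ω₃−ω₄ = 1.0000  →  vy = (0.04/4)·1.0000 = 0.0100
−ω₁+ω₂−ω₃+ω₄ = 2.0000  →  ωz = (0.04/0.7200)·2.0000 = 0.1111

(0.0100, 0.0100, 0.1111)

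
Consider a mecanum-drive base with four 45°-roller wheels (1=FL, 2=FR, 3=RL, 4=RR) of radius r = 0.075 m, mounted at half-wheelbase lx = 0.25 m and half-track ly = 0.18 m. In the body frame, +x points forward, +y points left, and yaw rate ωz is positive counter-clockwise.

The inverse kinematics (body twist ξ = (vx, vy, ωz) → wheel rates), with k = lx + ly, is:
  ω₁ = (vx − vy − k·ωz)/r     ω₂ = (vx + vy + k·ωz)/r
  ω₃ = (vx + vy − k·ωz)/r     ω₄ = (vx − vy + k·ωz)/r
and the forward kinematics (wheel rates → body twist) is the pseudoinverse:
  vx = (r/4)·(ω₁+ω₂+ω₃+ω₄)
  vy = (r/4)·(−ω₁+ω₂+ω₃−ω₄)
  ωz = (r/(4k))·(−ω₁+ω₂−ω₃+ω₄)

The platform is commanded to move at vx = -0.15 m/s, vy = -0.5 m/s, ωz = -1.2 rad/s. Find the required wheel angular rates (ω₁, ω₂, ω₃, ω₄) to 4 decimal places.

k = lx + ly = 0.25 + 0.18 = 0.4300;  k·ωz = 0.4300·-1.2 = -0.5160
ω₁ (FL) = (vx − vy − k·ωz)/r = 0.8660/0.075 = 11.5467
ω₂ (FR) = (vx + vy + k·ωz)/r = -1.1660/0.075 = -15.5467
ω₃ (RL) = (vx + vy − k·ωz)/r = -0.1340/0.075 = -1.7867
ω₄ (RR) = (vx − vy + k·ωz)/r = -0.1660/0.075 = -2.2133

(11.5467, -15.5467, -1.7867, -2.2133)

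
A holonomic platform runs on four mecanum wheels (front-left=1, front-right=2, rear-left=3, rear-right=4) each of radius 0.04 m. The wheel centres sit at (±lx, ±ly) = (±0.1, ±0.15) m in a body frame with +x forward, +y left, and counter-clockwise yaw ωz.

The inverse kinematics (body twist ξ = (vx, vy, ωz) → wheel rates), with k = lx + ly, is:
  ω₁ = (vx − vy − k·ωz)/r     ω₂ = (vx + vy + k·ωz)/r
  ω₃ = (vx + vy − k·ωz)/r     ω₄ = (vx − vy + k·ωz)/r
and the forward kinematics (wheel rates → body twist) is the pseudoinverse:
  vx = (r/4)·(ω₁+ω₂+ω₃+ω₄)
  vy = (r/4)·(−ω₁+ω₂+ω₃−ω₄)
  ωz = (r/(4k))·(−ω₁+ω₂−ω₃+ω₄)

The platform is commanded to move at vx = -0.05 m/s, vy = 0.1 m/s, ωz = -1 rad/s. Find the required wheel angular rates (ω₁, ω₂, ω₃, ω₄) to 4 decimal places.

(2.5000, -5.0000, 7.5000, -10.0000)

k = lx + ly = 0.1 + 0.15 = 0.2500;  k·ωz = 0.2500·-1 = -0.2500
ω₁ (FL) = (vx − vy − k·ωz)/r = 0.1000/0.04 = 2.5000
ω₂ (FR) = (vx + vy + k·ωz)/r = -0.2000/0.04 = -5.0000
ω₃ (RL) = (vx + vy − k·ωz)/r = 0.3000/0.04 = 7.5000
ω₄ (RR) = (vx − vy + k·ωz)/r = -0.4000/0.04 = -10.0000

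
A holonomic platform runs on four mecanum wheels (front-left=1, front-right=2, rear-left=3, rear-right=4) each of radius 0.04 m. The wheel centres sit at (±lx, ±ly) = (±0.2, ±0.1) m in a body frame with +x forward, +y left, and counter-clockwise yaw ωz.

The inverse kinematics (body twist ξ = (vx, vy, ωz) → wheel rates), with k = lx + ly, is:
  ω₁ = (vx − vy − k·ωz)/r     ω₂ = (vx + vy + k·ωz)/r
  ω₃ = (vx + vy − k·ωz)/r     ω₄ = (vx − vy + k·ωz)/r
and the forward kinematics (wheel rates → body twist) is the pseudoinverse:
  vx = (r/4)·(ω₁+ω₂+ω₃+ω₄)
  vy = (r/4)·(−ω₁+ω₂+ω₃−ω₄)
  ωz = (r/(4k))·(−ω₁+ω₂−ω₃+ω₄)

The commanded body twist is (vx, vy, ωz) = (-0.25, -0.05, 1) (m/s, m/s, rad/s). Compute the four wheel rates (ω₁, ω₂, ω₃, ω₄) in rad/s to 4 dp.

k = lx + ly = 0.2 + 0.1 = 0.3000;  k·ωz = 0.3000·1 = 0.3000
ω₁ (FL) = (vx − vy − k·ωz)/r = -0.5000/0.04 = -12.5000
ω₂ (FR) = (vx + vy + k·ωz)/r = 0.0000/0.04 = 0.0000
ω₃ (RL) = (vx + vy − k·ωz)/r = -0.6000/0.04 = -15.0000
ω₄ (RR) = (vx − vy + k·ωz)/r = 0.1000/0.04 = 2.5000

(-12.5000, 0.0000, -15.0000, 2.5000)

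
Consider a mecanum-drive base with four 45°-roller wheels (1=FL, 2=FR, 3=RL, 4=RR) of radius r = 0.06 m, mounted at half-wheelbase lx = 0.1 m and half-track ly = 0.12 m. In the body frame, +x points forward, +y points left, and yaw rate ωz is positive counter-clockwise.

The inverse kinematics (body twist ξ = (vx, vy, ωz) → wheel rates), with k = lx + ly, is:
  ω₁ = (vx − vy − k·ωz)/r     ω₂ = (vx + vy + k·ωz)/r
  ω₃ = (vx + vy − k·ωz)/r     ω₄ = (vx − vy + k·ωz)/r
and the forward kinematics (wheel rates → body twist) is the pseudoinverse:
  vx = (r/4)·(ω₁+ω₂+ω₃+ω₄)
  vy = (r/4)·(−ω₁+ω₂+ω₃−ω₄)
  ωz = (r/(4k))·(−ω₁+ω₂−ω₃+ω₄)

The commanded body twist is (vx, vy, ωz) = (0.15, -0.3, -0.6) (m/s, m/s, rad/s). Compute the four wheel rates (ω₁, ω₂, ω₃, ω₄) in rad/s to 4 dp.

(9.7000, -4.7000, -0.3000, 5.3000)

k = lx + ly = 0.1 + 0.12 = 0.2200;  k·ωz = 0.2200·-0.6 = -0.1320
ω₁ (FL) = (vx − vy − k·ωz)/r = 0.5820/0.06 = 9.7000
ω₂ (FR) = (vx + vy + k·ωz)/r = -0.2820/0.06 = -4.7000
ω₃ (RL) = (vx + vy − k·ωz)/r = -0.0180/0.06 = -0.3000
ω₄ (RR) = (vx − vy + k·ωz)/r = 0.3180/0.06 = 5.3000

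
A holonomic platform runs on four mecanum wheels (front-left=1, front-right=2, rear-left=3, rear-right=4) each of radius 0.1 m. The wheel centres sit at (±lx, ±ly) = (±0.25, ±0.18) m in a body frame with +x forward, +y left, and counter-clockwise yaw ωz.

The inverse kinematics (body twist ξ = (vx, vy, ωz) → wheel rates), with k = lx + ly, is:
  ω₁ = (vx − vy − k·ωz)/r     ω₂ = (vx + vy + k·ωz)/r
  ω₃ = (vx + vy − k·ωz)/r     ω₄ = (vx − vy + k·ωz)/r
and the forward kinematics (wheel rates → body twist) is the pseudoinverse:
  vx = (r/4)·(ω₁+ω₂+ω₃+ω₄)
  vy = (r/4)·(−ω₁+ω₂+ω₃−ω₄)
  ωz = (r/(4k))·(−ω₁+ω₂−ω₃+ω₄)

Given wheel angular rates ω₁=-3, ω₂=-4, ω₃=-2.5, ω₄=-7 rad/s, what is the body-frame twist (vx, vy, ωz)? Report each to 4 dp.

(-0.4125, 0.0875, -0.3198)

k = lx + ly = 0.25 + 0.18 = 0.4300
ω₁+ω₂+ω₃+ω₄ = -16.5000  →  vx = (0.1/4)·-16.5000 = -0.4125
−ω₁+ω₂+ω₃−ω₄ = 3.5000  →  vy = (0.1/4)·3.5000 = 0.0875
−ω₁+ω₂−ω₃+ω₄ = -5.5000  →  ωz = (0.1/1.7200)·-5.5000 = -0.3198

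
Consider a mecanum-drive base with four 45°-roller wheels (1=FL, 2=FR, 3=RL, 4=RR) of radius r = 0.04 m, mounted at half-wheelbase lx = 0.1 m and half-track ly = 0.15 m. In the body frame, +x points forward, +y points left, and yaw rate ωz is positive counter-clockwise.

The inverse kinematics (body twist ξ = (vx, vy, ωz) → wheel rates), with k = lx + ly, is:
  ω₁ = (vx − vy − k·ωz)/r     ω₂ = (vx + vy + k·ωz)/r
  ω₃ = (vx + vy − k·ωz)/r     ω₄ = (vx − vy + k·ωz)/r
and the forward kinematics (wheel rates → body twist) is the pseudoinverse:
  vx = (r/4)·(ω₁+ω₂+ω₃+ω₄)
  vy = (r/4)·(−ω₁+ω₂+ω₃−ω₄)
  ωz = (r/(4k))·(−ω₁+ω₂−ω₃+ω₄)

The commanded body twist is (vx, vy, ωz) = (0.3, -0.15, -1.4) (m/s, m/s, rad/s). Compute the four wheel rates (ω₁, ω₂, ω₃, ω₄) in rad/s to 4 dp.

k = lx + ly = 0.1 + 0.15 = 0.2500;  k·ωz = 0.2500·-1.4 = -0.3500
ω₁ (FL) = (vx − vy − k·ωz)/r = 0.8000/0.04 = 20.0000
ω₂ (FR) = (vx + vy + k·ωz)/r = -0.2000/0.04 = -5.0000
ω₃ (RL) = (vx + vy − k·ωz)/r = 0.5000/0.04 = 12.5000
ω₄ (RR) = (vx − vy + k·ωz)/r = 0.1000/0.04 = 2.5000

(20.0000, -5.0000, 12.5000, 2.5000)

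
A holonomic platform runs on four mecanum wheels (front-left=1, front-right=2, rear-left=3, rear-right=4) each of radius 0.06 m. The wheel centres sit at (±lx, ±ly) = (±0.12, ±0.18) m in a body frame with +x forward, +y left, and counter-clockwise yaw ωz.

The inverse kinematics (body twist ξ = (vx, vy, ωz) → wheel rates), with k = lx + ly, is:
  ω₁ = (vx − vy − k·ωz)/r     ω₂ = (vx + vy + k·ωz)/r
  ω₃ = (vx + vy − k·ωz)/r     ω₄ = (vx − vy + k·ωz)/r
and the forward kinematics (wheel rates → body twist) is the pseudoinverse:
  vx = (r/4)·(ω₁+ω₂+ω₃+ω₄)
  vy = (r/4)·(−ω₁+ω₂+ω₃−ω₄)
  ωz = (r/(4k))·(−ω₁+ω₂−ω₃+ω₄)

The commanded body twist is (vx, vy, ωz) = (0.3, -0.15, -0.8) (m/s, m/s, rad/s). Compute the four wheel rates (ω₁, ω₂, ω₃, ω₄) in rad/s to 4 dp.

k = lx + ly = 0.12 + 0.18 = 0.3000;  k·ωz = 0.3000·-0.8 = -0.2400
ω₁ (FL) = (vx − vy − k·ωz)/r = 0.6900/0.06 = 11.5000
ω₂ (FR) = (vx + vy + k·ωz)/r = -0.0900/0.06 = -1.5000
ω₃ (RL) = (vx + vy − k·ωz)/r = 0.3900/0.06 = 6.5000
ω₄ (RR) = (vx − vy + k·ωz)/r = 0.2100/0.06 = 3.5000

(11.5000, -1.5000, 6.5000, 3.5000)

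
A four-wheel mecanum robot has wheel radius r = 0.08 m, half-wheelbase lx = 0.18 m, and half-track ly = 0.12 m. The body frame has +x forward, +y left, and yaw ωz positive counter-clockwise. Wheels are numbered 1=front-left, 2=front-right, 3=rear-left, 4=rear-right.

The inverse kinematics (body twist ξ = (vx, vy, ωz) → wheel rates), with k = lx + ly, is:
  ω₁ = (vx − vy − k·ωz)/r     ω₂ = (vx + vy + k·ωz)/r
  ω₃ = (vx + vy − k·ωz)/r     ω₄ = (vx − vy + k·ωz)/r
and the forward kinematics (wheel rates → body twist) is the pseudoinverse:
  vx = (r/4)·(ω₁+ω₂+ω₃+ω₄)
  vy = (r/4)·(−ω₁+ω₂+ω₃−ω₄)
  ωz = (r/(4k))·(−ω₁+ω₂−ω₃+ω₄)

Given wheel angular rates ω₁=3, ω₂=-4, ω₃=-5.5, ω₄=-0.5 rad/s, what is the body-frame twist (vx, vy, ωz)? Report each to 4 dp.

k = lx + ly = 0.18 + 0.12 = 0.3000
ω₁+ω₂+ω₃+ω₄ = -7.0000  →  vx = (0.08/4)·-7.0000 = -0.1400
−ω₁+ω₂+ω₃−ω₄ = -12.0000  →  vy = (0.08/4)·-12.0000 = -0.2400
−ω₁+ω₂−ω₃+ω₄ = -2.0000  →  ωz = (0.08/1.2000)·-2.0000 = -0.1333

(-0.1400, -0.2400, -0.1333)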